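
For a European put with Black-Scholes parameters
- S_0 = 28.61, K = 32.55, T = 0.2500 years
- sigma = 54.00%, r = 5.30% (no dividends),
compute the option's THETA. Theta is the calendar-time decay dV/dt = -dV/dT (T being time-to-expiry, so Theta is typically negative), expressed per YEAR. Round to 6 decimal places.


Answer: Theta = -4.688325

Derivation:
d1 = -0.2937817096; d2 = -0.5637817096
phi(d1) = 0.3820925663; exp(-qT) = 1.0000000000; exp(-rT) = 0.9868373948
Theta = -S*exp(-qT)*phi(d1)*sigma/(2*sqrt(T)) + r*K*exp(-rT)*N(-d2) - q*S*exp(-qT)*N(-d1)
N(-d1) = 0.6155376439; N(-d2) = 0.7135486495; sqrt(T) = 0.5000000000
Term 1 = -28.6100 * 1.0000000000 * 0.3820925663 * 0.5400 / (2 * 0.5000000000) = -5.9031008938
Term 2 = 0.0530 * 32.5500 * 0.9868373948 * 0.7135486495 = 1.2147755693
Term 3 = 0 (no dividend yield, q = 0)
Theta = -5.9031008938 + (1.2147755693) + (0.0000000000) = -4.688325


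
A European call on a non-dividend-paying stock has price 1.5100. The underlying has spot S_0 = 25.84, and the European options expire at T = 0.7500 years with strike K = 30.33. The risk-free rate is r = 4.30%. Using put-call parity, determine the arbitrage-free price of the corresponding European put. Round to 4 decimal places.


Answer: Put price = 5.0375

Derivation:
Put-call parity: C - P = S_0 * exp(-qT) - K * exp(-rT).
S_0 * exp(-qT) = 25.8400 * 1.00000000 = 25.84000000
K * exp(-rT) = 30.3300 * 0.96826449 = 29.36746185
P = C - S*exp(-qT) + K*exp(-rT)
P = 1.5100 - 25.84000000 + 29.36746185 = 5.0375


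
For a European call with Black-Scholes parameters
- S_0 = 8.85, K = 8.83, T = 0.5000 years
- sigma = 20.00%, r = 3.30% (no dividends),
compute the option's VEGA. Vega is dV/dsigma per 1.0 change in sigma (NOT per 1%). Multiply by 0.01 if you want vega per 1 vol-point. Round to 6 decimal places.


Answer: Vega = 2.445436

Derivation:
d1 = 0.2033811948; d2 = 0.0619598386
phi(d1) = 0.3907761113; exp(-qT) = 1.0000000000; exp(-rT) = 0.9836353794
Vega = S * exp(-qT) * phi(d1) * sqrt(T) = 8.8500 * 1.0000000000 * 0.3907761113 * 0.7071067812 = 2.445436


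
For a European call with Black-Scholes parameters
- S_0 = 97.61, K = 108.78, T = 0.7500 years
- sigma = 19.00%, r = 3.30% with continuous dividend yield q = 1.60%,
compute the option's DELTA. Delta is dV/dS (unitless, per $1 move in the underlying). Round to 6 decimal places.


Answer: Delta = 0.305306

Derivation:
d1 = -0.4987093696; d2 = -0.6632541963
phi(d1) = 0.3522922998; exp(-qT) = 0.9880717129; exp(-rT) = 0.9755537700
N(d1) = 0.3089920714
Delta = exp(-qT) * N(d1) = 0.9880717129 * 0.3089920714 = 0.305306


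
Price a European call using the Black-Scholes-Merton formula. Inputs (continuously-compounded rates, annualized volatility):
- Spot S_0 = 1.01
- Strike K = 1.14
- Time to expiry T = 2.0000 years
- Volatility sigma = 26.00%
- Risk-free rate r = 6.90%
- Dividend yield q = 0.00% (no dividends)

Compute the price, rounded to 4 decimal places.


d1 = (ln(S/K) + (r - q + 0.5*sigma^2) * T) / (sigma * sqrt(T)) = 0.22986972
d2 = d1 - sigma * sqrt(T) = -0.13782580
exp(-rT) = 0.87109869; exp(-qT) = 1.00000000
C = S_0 * exp(-qT) * N(d1) - K * exp(-rT) * N(d2)
N(d1) = 0.59090350; N(d2) = 0.44518905
C = 1.0100 * 1.00000000 * 0.59090350 - 1.1400 * 0.87109869 * 0.44518905 = 0.1547

Answer: Price = 0.1547


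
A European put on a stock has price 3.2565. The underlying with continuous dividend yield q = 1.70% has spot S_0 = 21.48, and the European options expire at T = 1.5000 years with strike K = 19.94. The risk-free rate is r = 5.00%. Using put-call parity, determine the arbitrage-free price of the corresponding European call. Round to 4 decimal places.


Answer: Call price = 5.6965

Derivation:
Put-call parity: C - P = S_0 * exp(-qT) - K * exp(-rT).
S_0 * exp(-qT) = 21.4800 * 0.97482238 = 20.93918470
K * exp(-rT) = 19.9400 * 0.92774349 = 18.49920512
C = P + S*exp(-qT) - K*exp(-rT)
C = 3.2565 + 20.93918470 - 18.49920512 = 5.6965


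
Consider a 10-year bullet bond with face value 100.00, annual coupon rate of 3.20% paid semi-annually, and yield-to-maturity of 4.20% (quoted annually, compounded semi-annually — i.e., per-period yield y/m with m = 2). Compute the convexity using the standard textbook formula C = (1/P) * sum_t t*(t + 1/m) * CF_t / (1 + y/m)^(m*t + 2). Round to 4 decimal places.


Coupon per period c = face * coupon_rate / m = 1.600000
Periods per year m = 2; per-period yield y/m = 0.021000
Number of cashflows N = 20
Cashflows (t years, CF_t, discount factor 1/(1+y/m)^(m*t), PV):
  t = 0.5000: CF_t = 1.600000, DF = 0.979432, PV = 1.567091
  t = 1.0000: CF_t = 1.600000, DF = 0.959287, PV = 1.534859
  t = 1.5000: CF_t = 1.600000, DF = 0.939556, PV = 1.503290
  t = 2.0000: CF_t = 1.600000, DF = 0.920231, PV = 1.472370
  t = 2.5000: CF_t = 1.600000, DF = 0.901304, PV = 1.442086
  t = 3.0000: CF_t = 1.600000, DF = 0.882766, PV = 1.412425
  t = 3.5000: CF_t = 1.600000, DF = 0.864609, PV = 1.383375
  t = 4.0000: CF_t = 1.600000, DF = 0.846826, PV = 1.354921
  t = 4.5000: CF_t = 1.600000, DF = 0.829408, PV = 1.327053
  t = 5.0000: CF_t = 1.600000, DF = 0.812349, PV = 1.299758
  t = 5.5000: CF_t = 1.600000, DF = 0.795640, PV = 1.273025
  t = 6.0000: CF_t = 1.600000, DF = 0.779276, PV = 1.246841
  t = 6.5000: CF_t = 1.600000, DF = 0.763247, PV = 1.221196
  t = 7.0000: CF_t = 1.600000, DF = 0.747549, PV = 1.196078
  t = 7.5000: CF_t = 1.600000, DF = 0.732173, PV = 1.171477
  t = 8.0000: CF_t = 1.600000, DF = 0.717114, PV = 1.147382
  t = 8.5000: CF_t = 1.600000, DF = 0.702364, PV = 1.123783
  t = 9.0000: CF_t = 1.600000, DF = 0.687918, PV = 1.100669
  t = 9.5000: CF_t = 1.600000, DF = 0.673769, PV = 1.078030
  t = 10.0000: CF_t = 101.600000, DF = 0.659911, PV = 67.046925
Price P = sum_t PV_t = 91.902635
Convexity numerator sum_t t*(t + 1/m) * CF_t / (1+y/m)^(m*t + 2):
  t = 0.5000: term = 0.751645
  t = 1.0000: term = 2.208555
  t = 1.5000: term = 4.326259
  t = 2.0000: term = 7.062127
  t = 2.5000: term = 10.375309
  t = 3.0000: term = 14.226673
  t = 3.5000: term = 18.578744
  t = 4.0000: term = 23.395647
  t = 4.5000: term = 28.643055
  t = 5.0000: term = 34.288128
  t = 5.5000: term = 40.299465
  t = 6.0000: term = 46.647052
  t = 6.5000: term = 53.302214
  t = 7.0000: term = 60.237566
  t = 7.5000: term = 67.426966
  t = 8.0000: term = 74.845473
  t = 8.5000: term = 82.469302
  t = 9.0000: term = 90.275781
  t = 9.5000: term = 98.243314
  t = 10.0000: term = 6753.309927
Convexity = (1/P) * sum = 7510.913202 / 91.902635 = 81.726853

Answer: Convexity = 81.7269


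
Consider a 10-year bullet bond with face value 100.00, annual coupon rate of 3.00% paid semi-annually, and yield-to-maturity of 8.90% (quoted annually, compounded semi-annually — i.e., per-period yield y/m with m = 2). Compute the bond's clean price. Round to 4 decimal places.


Coupon per period c = face * coupon_rate / m = 1.500000
Periods per year m = 2; per-period yield y/m = 0.044500
Number of cashflows N = 20
Cashflows (t years, CF_t, discount factor 1/(1+y/m)^(m*t), PV):
  t = 0.5000: CF_t = 1.500000, DF = 0.957396, PV = 1.436094
  t = 1.0000: CF_t = 1.500000, DF = 0.916607, PV = 1.374910
  t = 1.5000: CF_t = 1.500000, DF = 0.877556, PV = 1.316333
  t = 2.0000: CF_t = 1.500000, DF = 0.840168, PV = 1.260252
  t = 2.5000: CF_t = 1.500000, DF = 0.804374, PV = 1.206560
  t = 3.0000: CF_t = 1.500000, DF = 0.770104, PV = 1.155156
  t = 3.5000: CF_t = 1.500000, DF = 0.737294, PV = 1.105941
  t = 4.0000: CF_t = 1.500000, DF = 0.705883, PV = 1.058824
  t = 4.5000: CF_t = 1.500000, DF = 0.675809, PV = 1.013714
  t = 5.0000: CF_t = 1.500000, DF = 0.647017, PV = 0.970525
  t = 5.5000: CF_t = 1.500000, DF = 0.619451, PV = 0.929177
  t = 6.0000: CF_t = 1.500000, DF = 0.593060, PV = 0.889590
  t = 6.5000: CF_t = 1.500000, DF = 0.567793, PV = 0.851690
  t = 7.0000: CF_t = 1.500000, DF = 0.543603, PV = 0.815404
  t = 7.5000: CF_t = 1.500000, DF = 0.520443, PV = 0.780665
  t = 8.0000: CF_t = 1.500000, DF = 0.498270, PV = 0.747405
  t = 8.5000: CF_t = 1.500000, DF = 0.477042, PV = 0.715563
  t = 9.0000: CF_t = 1.500000, DF = 0.456718, PV = 0.685077
  t = 9.5000: CF_t = 1.500000, DF = 0.437260, PV = 0.655890
  t = 10.0000: CF_t = 101.500000, DF = 0.418631, PV = 42.491020
Price P = sum_t PV_t = 61.459791

Answer: Price = 61.4598


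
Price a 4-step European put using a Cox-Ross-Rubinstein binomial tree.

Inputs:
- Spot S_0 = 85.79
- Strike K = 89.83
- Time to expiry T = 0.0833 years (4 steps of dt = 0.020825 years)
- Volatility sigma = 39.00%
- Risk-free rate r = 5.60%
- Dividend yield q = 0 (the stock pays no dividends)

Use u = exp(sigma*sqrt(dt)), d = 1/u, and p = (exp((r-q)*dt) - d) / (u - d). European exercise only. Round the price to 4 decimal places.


dt = T/N = 0.020825
u = exp(sigma*sqrt(dt)) = 1.057894; d = 1/u = 0.945274
p = (exp((r-q)*dt) - d) / (u - d) = 0.496295
Discount per step: exp(-r*dt) = 0.998834
Stock lattice S(k, i) with i counting down-moves:
  k=0: S(0,0) = 85.7900
  k=1: S(1,0) = 90.7567; S(1,1) = 81.0951
  k=2: S(2,0) = 96.0110; S(2,1) = 85.7900; S(2,2) = 76.6571
  k=3: S(3,0) = 101.5695; S(3,1) = 90.7567; S(3,2) = 81.0951; S(3,3) = 72.4619
  k=4: S(4,0) = 107.4498; S(4,1) = 96.0110; S(4,2) = 85.7900; S(4,3) = 76.6571; S(4,4) = 68.4964
Terminal payoffs V(N, i) = max(K - S_T, 0):
  V(4,0) = 0.000000; V(4,1) = 0.000000; V(4,2) = 4.040000; V(4,3) = 13.172943; V(4,4) = 21.333621
Backward induction: V(k, i) = exp(-r*dt) * [p * V(k+1, i) + (1-p) * V(k+1, i+1)].
  V(3,0) = exp(-r*dt) * [p*0.000000 + (1-p)*0.000000] = 0.000000
  V(3,1) = exp(-r*dt) * [p*0.000000 + (1-p)*4.040000] = 2.032597
  V(3,2) = exp(-r*dt) * [p*4.040000 + (1-p)*13.172943] = 8.630240
  V(3,3) = exp(-r*dt) * [p*13.172943 + (1-p)*21.333621] = 17.263375
  V(2,0) = exp(-r*dt) * [p*0.000000 + (1-p)*2.032597] = 1.022636
  V(2,1) = exp(-r*dt) * [p*2.032597 + (1-p)*8.630240] = 5.349622
  V(2,2) = exp(-r*dt) * [p*8.630240 + (1-p)*17.263375] = 12.963668
  V(1,0) = exp(-r*dt) * [p*1.022636 + (1-p)*5.349622] = 3.198429
  V(1,1) = exp(-r*dt) * [p*5.349622 + (1-p)*12.963668] = 9.174151
  V(0,0) = exp(-r*dt) * [p*3.198429 + (1-p)*9.174151] = 6.201195

Answer: Price = V(0,0) = 6.2012


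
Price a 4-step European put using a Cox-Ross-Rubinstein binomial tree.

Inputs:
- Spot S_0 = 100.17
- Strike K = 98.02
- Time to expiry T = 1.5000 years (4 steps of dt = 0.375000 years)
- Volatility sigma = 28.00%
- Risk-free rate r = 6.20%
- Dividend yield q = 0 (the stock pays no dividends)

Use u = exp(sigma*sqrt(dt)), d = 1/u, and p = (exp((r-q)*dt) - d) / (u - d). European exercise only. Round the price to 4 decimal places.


Answer: Price = V(0,0) = 7.7079

Derivation:
dt = T/N = 0.375000
u = exp(sigma*sqrt(dt)) = 1.187042; d = 1/u = 0.842430
p = (exp((r-q)*dt) - d) / (u - d) = 0.525496
Discount per step: exp(-r*dt) = 0.977018
Stock lattice S(k, i) with i counting down-moves:
  k=0: S(0,0) = 100.1700
  k=1: S(1,0) = 118.9060; S(1,1) = 84.3862
  k=2: S(2,0) = 141.1464; S(2,1) = 100.1700; S(2,2) = 71.0895
  k=3: S(3,0) = 167.5466; S(3,1) = 118.9060; S(3,2) = 84.3862; S(3,3) = 59.8880
  k=4: S(4,0) = 198.8848; S(4,1) = 141.1464; S(4,2) = 100.1700; S(4,3) = 71.0895; S(4,4) = 50.4515
Terminal payoffs V(N, i) = max(K - S_T, 0):
  V(4,0) = 0.000000; V(4,1) = 0.000000; V(4,2) = 0.000000; V(4,3) = 26.930462; V(4,4) = 47.568544
Backward induction: V(k, i) = exp(-r*dt) * [p * V(k+1, i) + (1-p) * V(k+1, i+1)].
  V(3,0) = exp(-r*dt) * [p*0.000000 + (1-p)*0.000000] = 0.000000
  V(3,1) = exp(-r*dt) * [p*0.000000 + (1-p)*0.000000] = 0.000000
  V(3,2) = exp(-r*dt) * [p*0.000000 + (1-p)*26.930462] = 12.484927
  V(3,3) = exp(-r*dt) * [p*26.930462 + (1-p)*47.568544] = 35.879339
  V(2,0) = exp(-r*dt) * [p*0.000000 + (1-p)*0.000000] = 0.000000
  V(2,1) = exp(-r*dt) * [p*0.000000 + (1-p)*12.484927] = 5.787996
  V(2,2) = exp(-r*dt) * [p*12.484927 + (1-p)*35.879339] = 23.043620
  V(1,0) = exp(-r*dt) * [p*0.000000 + (1-p)*5.787996] = 2.683307
  V(1,1) = exp(-r*dt) * [p*5.787996 + (1-p)*23.043620] = 13.654662
  V(0,0) = exp(-r*dt) * [p*2.683307 + (1-p)*13.654662] = 7.707945


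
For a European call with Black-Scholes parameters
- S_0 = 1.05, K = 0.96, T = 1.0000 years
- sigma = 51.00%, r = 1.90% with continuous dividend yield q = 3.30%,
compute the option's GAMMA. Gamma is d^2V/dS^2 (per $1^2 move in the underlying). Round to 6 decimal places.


d1 = 0.4032591347; d2 = -0.1067408653
phi(d1) = 0.3677884030; exp(-qT) = 0.9675385596; exp(-rT) = 0.9811793622
Gamma = exp(-qT) * phi(d1) / (S * sigma * sqrt(T)) = 0.9675385596 * 0.3677884030 / (1.0500 * 0.5100 * 1.0000000000) = 0.664518

Answer: Gamma = 0.664518


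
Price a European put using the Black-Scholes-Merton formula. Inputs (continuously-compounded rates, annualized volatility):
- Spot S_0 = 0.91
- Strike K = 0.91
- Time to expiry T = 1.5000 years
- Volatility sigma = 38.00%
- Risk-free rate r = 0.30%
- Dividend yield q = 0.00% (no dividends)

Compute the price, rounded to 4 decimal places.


d1 = (ln(S/K) + (r - q + 0.5*sigma^2) * T) / (sigma * sqrt(T)) = 0.24237056
d2 = d1 - sigma * sqrt(T) = -0.22303249
exp(-rT) = 0.99551011; exp(-qT) = 1.00000000
P = K * exp(-rT) * N(-d2) - S_0 * exp(-qT) * N(-d1)
N(-d1) = 0.40424652; N(-d2) = 0.58824489
P = 0.9100 * 0.99551011 * 0.58824489 - 0.9100 * 1.00000000 * 0.40424652 = 0.1650

Answer: Price = 0.1650


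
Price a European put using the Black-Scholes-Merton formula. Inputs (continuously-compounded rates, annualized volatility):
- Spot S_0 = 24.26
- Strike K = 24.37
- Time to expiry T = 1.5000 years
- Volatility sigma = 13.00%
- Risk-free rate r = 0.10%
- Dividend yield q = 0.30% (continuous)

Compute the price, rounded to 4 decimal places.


d1 = (ln(S/K) + (r - q + 0.5*sigma^2) * T) / (sigma * sqrt(T)) = 0.03235233
d2 = d1 - sigma * sqrt(T) = -0.12686450
exp(-rT) = 0.99850112; exp(-qT) = 0.99551011
P = K * exp(-rT) * N(-d2) - S_0 * exp(-qT) * N(-d1)
N(-d1) = 0.48709554; N(-d2) = 0.55047618
P = 24.3700 * 0.99850112 * 0.55047618 - 24.2600 * 0.99551011 * 0.48709554 = 1.6311

Answer: Price = 1.6311


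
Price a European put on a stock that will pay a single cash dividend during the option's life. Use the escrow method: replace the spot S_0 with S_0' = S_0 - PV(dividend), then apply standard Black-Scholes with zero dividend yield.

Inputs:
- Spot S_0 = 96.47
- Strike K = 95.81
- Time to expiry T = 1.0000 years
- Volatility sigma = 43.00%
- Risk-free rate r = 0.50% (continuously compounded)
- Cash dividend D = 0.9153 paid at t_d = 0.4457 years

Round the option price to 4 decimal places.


Answer: Price = 16.1357

Derivation:
PV(D) = D * exp(-r * t_d) = 0.9153 * 0.99777398 = 0.91326253
S_0' = S_0 - PV(D) = 96.4700 - 0.91326253 = 95.55673747
d1 = (ln(S_0'/K) + (r + sigma^2/2)*T) / (sigma*sqrt(T)) = 0.22047237
d2 = d1 - sigma*sqrt(T) = -0.20952763
exp(-rT) = 0.99501248
N(-d1) = 0.41275165; N(-d2) = 0.58298182
P = K * exp(-rT) * N(-d2) - S_0' * N(-d1) = 95.8100 * 0.99501248 * 0.58298182 - 95.55673747 * 0.41275165 = 16.1357


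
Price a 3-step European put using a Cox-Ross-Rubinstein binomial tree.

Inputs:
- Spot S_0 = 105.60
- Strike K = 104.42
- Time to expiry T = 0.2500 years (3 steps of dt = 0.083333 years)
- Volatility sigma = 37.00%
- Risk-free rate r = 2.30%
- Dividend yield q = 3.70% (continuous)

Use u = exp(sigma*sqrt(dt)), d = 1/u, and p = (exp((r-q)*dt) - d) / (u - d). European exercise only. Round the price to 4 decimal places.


Answer: Price = V(0,0) = 7.9216

Derivation:
dt = T/N = 0.083333
u = exp(sigma*sqrt(dt)) = 1.112723; d = 1/u = 0.898697
p = (exp((r-q)*dt) - d) / (u - d) = 0.467875
Discount per step: exp(-r*dt) = 0.998085
Stock lattice S(k, i) with i counting down-moves:
  k=0: S(0,0) = 105.6000
  k=1: S(1,0) = 117.5035; S(1,1) = 94.9024
  k=2: S(2,0) = 130.7488; S(2,1) = 105.6000; S(2,2) = 85.2884
  k=3: S(3,0) = 145.4872; S(3,1) = 117.5035; S(3,2) = 94.9024; S(3,3) = 76.6484
Terminal payoffs V(N, i) = max(K - S_T, 0):
  V(3,0) = 0.000000; V(3,1) = 0.000000; V(3,2) = 9.517640; V(3,3) = 27.771582
Backward induction: V(k, i) = exp(-r*dt) * [p * V(k+1, i) + (1-p) * V(k+1, i+1)].
  V(2,0) = exp(-r*dt) * [p*0.000000 + (1-p)*0.000000] = 0.000000
  V(2,1) = exp(-r*dt) * [p*0.000000 + (1-p)*9.517640] = 5.054876
  V(2,2) = exp(-r*dt) * [p*9.517640 + (1-p)*27.771582] = 19.194194
  V(1,0) = exp(-r*dt) * [p*0.000000 + (1-p)*5.054876] = 2.684675
  V(1,1) = exp(-r*dt) * [p*5.054876 + (1-p)*19.194194] = 12.554674
  V(0,0) = exp(-r*dt) * [p*2.684675 + (1-p)*12.554674] = 7.921550


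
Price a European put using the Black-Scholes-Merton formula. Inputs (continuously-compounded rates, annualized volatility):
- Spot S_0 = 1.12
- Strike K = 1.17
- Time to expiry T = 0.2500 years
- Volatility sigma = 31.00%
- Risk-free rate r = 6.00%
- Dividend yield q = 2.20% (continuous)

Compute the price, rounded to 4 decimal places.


d1 = (ln(S/K) + (r - q + 0.5*sigma^2) * T) / (sigma * sqrt(T)) = -0.14298428
d2 = d1 - sigma * sqrt(T) = -0.29798428
exp(-rT) = 0.98511194; exp(-qT) = 0.99451510
P = K * exp(-rT) * N(-d2) - S_0 * exp(-qT) * N(-d1)
N(-d1) = 0.55684870; N(-d2) = 0.61714242
P = 1.1700 * 0.98511194 * 0.61714242 - 1.1200 * 0.99451510 * 0.55684870 = 0.0911

Answer: Price = 0.0911


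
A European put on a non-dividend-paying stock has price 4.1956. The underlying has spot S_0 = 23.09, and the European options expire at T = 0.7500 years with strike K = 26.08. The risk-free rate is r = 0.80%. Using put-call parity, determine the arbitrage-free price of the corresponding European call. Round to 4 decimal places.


Put-call parity: C - P = S_0 * exp(-qT) - K * exp(-rT).
S_0 * exp(-qT) = 23.0900 * 1.00000000 = 23.09000000
K * exp(-rT) = 26.0800 * 0.99401796 = 25.92398850
C = P + S*exp(-qT) - K*exp(-rT)
C = 4.1956 + 23.09000000 - 25.92398850 = 1.3616

Answer: Call price = 1.3616


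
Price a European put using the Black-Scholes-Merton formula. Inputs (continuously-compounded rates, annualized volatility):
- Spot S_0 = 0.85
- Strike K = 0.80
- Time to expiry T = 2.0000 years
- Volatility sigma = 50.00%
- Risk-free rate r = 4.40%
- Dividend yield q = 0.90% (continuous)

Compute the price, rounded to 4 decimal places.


d1 = (ln(S/K) + (r - q + 0.5*sigma^2) * T) / (sigma * sqrt(T)) = 0.53828450
d2 = d1 - sigma * sqrt(T) = -0.16882228
exp(-rT) = 0.91576088; exp(-qT) = 0.98216103
P = K * exp(-rT) * N(-d2) - S_0 * exp(-qT) * N(-d1)
N(-d1) = 0.29519032; N(-d2) = 0.56703178
P = 0.8000 * 0.91576088 * 0.56703178 - 0.8500 * 0.98216103 * 0.29519032 = 0.1690

Answer: Price = 0.1690


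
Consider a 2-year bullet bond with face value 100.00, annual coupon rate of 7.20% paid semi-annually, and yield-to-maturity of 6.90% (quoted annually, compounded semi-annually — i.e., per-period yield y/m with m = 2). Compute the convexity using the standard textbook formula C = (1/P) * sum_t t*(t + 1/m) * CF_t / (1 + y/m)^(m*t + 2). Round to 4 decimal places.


Coupon per period c = face * coupon_rate / m = 3.600000
Periods per year m = 2; per-period yield y/m = 0.034500
Number of cashflows N = 4
Cashflows (t years, CF_t, discount factor 1/(1+y/m)^(m*t), PV):
  t = 0.5000: CF_t = 3.600000, DF = 0.966651, PV = 3.479942
  t = 1.0000: CF_t = 3.600000, DF = 0.934413, PV = 3.363888
  t = 1.5000: CF_t = 3.600000, DF = 0.903251, PV = 3.251704
  t = 2.0000: CF_t = 103.600000, DF = 0.873128, PV = 90.456083
Price P = sum_t PV_t = 100.551616
Convexity numerator sum_t t*(t + 1/m) * CF_t / (1+y/m)^(m*t + 2):
  t = 0.5000: term = 1.625852
  t = 1.0000: term = 4.714892
  t = 1.5000: term = 9.115307
  t = 2.0000: term = 422.616832
Convexity = (1/P) * sum = 438.072883 / 100.551616 = 4.356697

Answer: Convexity = 4.3567


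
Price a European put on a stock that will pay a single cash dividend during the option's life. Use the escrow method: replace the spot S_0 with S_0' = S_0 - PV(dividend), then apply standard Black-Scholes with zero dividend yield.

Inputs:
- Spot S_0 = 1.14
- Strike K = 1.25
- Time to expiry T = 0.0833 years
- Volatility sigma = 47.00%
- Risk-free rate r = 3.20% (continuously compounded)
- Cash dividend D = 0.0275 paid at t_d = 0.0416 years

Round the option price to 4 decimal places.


Answer: Price = 0.1520

Derivation:
PV(D) = D * exp(-r * t_d) = 0.0275 * 0.99866969 = 0.02746342
S_0' = S_0 - PV(D) = 1.1400 - 0.02746342 = 1.11253658
d1 = (ln(S_0'/K) + (r + sigma^2/2)*T) / (sigma*sqrt(T)) = -0.77135800
d2 = d1 - sigma*sqrt(T) = -0.90700817
exp(-rT) = 0.99733795
N(-d1) = 0.77975262; N(-d2) = 0.81779876
P = K * exp(-rT) * N(-d2) - S_0' * N(-d1) = 1.2500 * 0.99733795 * 0.81779876 - 1.11253658 * 0.77975262 = 0.1520


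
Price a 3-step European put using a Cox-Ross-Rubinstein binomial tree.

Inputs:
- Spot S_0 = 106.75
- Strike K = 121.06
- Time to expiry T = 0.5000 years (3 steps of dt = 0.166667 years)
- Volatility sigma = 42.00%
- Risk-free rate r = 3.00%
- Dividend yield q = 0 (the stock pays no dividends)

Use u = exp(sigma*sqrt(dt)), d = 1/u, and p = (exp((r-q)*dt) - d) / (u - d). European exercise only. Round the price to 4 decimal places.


Answer: Price = V(0,0) = 20.4205

Derivation:
dt = T/N = 0.166667
u = exp(sigma*sqrt(dt)) = 1.187042; d = 1/u = 0.842430
p = (exp((r-q)*dt) - d) / (u - d) = 0.471784
Discount per step: exp(-r*dt) = 0.995012
Stock lattice S(k, i) with i counting down-moves:
  k=0: S(0,0) = 106.7500
  k=1: S(1,0) = 126.7167; S(1,1) = 89.9294
  k=2: S(2,0) = 150.4180; S(2,1) = 106.7500; S(2,2) = 75.7593
  k=3: S(3,0) = 178.5525; S(3,1) = 126.7167; S(3,2) = 89.9294; S(3,3) = 63.8219
Terminal payoffs V(N, i) = max(K - S_T, 0):
  V(3,0) = 0.000000; V(3,1) = 0.000000; V(3,2) = 31.130559; V(3,3) = 57.238074
Backward induction: V(k, i) = exp(-r*dt) * [p * V(k+1, i) + (1-p) * V(k+1, i+1)].
  V(2,0) = exp(-r*dt) * [p*0.000000 + (1-p)*0.000000] = 0.000000
  V(2,1) = exp(-r*dt) * [p*0.000000 + (1-p)*31.130559] = 16.361644
  V(2,2) = exp(-r*dt) * [p*31.130559 + (1-p)*57.238074] = 44.696920
  V(1,0) = exp(-r*dt) * [p*0.000000 + (1-p)*16.361644] = 8.599376
  V(1,1) = exp(-r*dt) * [p*16.361644 + (1-p)*44.696920] = 31.172535
  V(0,0) = exp(-r*dt) * [p*8.599376 + (1-p)*31.172535] = 20.420520


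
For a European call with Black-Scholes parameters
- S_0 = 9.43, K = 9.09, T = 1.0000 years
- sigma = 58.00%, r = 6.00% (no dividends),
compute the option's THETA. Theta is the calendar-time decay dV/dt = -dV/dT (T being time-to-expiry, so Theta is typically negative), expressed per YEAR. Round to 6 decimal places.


Answer: Theta = -1.214545

Derivation:
d1 = 0.4567606698; d2 = -0.1232393302
phi(d1) = 0.3594235834; exp(-qT) = 1.0000000000; exp(-rT) = 0.9417645336
Theta = -S*exp(-qT)*phi(d1)*sigma/(2*sqrt(T)) - r*K*exp(-rT)*N(d2) + q*S*exp(-qT)*N(d1)
N(d1) = 0.6760784610; N(d2) = 0.4509587909; sqrt(T) = 1.0000000000
Term 1 = -9.4300 * 1.0000000000 * 0.3594235834 * 0.5800 / (2 * 1.0000000000) = -0.9829156735
Term 2 = -0.0600 * 9.0900 * 0.9417645336 * 0.4509587909 = -0.2316297413
Term 3 = 0 (no dividend yield, q = 0)
Theta = -0.9829156735 + (-0.2316297413) + (0.0000000000) = -1.214545


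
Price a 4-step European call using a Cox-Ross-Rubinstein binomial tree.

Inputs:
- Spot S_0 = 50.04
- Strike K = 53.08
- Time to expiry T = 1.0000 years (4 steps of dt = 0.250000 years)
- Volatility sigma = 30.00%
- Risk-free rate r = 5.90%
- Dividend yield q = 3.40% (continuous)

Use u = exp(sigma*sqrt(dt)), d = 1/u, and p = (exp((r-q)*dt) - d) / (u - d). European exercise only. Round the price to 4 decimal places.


dt = T/N = 0.250000
u = exp(sigma*sqrt(dt)) = 1.161834; d = 1/u = 0.860708
p = (exp((r-q)*dt) - d) / (u - d) = 0.483391
Discount per step: exp(-r*dt) = 0.985358
Stock lattice S(k, i) with i counting down-moves:
  k=0: S(0,0) = 50.0400
  k=1: S(1,0) = 58.1382; S(1,1) = 43.0698
  k=2: S(2,0) = 67.5469; S(2,1) = 50.0400; S(2,2) = 37.0705
  k=3: S(3,0) = 78.4783; S(3,1) = 58.1382; S(3,2) = 43.0698; S(3,3) = 31.9069
  k=4: S(4,0) = 91.1788; S(4,1) = 67.5469; S(4,2) = 50.0400; S(4,3) = 37.0705; S(4,4) = 27.4625
Terminal payoffs V(N, i) = max(S_T - K, 0):
  V(4,0) = 38.098825; V(4,1) = 14.466935; V(4,2) = 0.000000; V(4,3) = 0.000000; V(4,4) = 0.000000
Backward induction: V(k, i) = exp(-r*dt) * [p * V(k+1, i) + (1-p) * V(k+1, i+1)].
  V(3,0) = exp(-r*dt) * [p*38.098825 + (1-p)*14.466935] = 25.511287
  V(3,1) = exp(-r*dt) * [p*14.466935 + (1-p)*0.000000] = 6.890787
  V(3,2) = exp(-r*dt) * [p*0.000000 + (1-p)*0.000000] = 0.000000
  V(3,3) = exp(-r*dt) * [p*0.000000 + (1-p)*0.000000] = 0.000000
  V(2,0) = exp(-r*dt) * [p*25.511287 + (1-p)*6.890787] = 15.659078
  V(2,1) = exp(-r*dt) * [p*6.890787 + (1-p)*0.000000] = 3.282171
  V(2,2) = exp(-r*dt) * [p*0.000000 + (1-p)*0.000000] = 0.000000
  V(1,0) = exp(-r*dt) * [p*15.659078 + (1-p)*3.282171] = 9.129394
  V(1,1) = exp(-r*dt) * [p*3.282171 + (1-p)*0.000000] = 1.563340
  V(0,0) = exp(-r*dt) * [p*9.129394 + (1-p)*1.563340] = 5.144259

Answer: Price = V(0,0) = 5.1443


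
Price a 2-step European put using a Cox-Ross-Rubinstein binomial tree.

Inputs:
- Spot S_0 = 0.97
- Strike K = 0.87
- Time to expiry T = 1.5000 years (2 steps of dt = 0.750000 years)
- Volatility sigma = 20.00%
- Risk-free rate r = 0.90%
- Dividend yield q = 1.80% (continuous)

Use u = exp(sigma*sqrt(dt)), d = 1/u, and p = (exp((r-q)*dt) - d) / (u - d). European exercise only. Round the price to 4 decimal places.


dt = T/N = 0.750000
u = exp(sigma*sqrt(dt)) = 1.189110; d = 1/u = 0.840965
p = (exp((r-q)*dt) - d) / (u - d) = 0.437483
Discount per step: exp(-r*dt) = 0.993273
Stock lattice S(k, i) with i counting down-moves:
  k=0: S(0,0) = 0.9700
  k=1: S(1,0) = 1.1534; S(1,1) = 0.8157
  k=2: S(2,0) = 1.3716; S(2,1) = 0.9700; S(2,2) = 0.6860
Terminal payoffs V(N, i) = max(K - S_T, 0):
  V(2,0) = 0.000000; V(2,1) = 0.000000; V(2,2) = 0.183994
Backward induction: V(k, i) = exp(-r*dt) * [p * V(k+1, i) + (1-p) * V(k+1, i+1)].
  V(1,0) = exp(-r*dt) * [p*0.000000 + (1-p)*0.000000] = 0.000000
  V(1,1) = exp(-r*dt) * [p*0.000000 + (1-p)*0.183994] = 0.102804
  V(0,0) = exp(-r*dt) * [p*0.000000 + (1-p)*0.102804] = 0.057440

Answer: Price = V(0,0) = 0.0574


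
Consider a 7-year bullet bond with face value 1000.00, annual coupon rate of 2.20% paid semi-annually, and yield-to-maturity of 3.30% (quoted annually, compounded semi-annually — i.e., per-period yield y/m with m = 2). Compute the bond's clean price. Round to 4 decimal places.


Answer: Price = 931.7457

Derivation:
Coupon per period c = face * coupon_rate / m = 11.000000
Periods per year m = 2; per-period yield y/m = 0.016500
Number of cashflows N = 14
Cashflows (t years, CF_t, discount factor 1/(1+y/m)^(m*t), PV):
  t = 0.5000: CF_t = 11.000000, DF = 0.983768, PV = 10.821446
  t = 1.0000: CF_t = 11.000000, DF = 0.967799, PV = 10.645791
  t = 1.5000: CF_t = 11.000000, DF = 0.952090, PV = 10.472986
  t = 2.0000: CF_t = 11.000000, DF = 0.936635, PV = 10.302987
  t = 2.5000: CF_t = 11.000000, DF = 0.921432, PV = 10.135747
  t = 3.0000: CF_t = 11.000000, DF = 0.906475, PV = 9.971222
  t = 3.5000: CF_t = 11.000000, DF = 0.891761, PV = 9.809367
  t = 4.0000: CF_t = 11.000000, DF = 0.877285, PV = 9.650140
  t = 4.5000: CF_t = 11.000000, DF = 0.863045, PV = 9.493497
  t = 5.0000: CF_t = 11.000000, DF = 0.849036, PV = 9.339397
  t = 5.5000: CF_t = 11.000000, DF = 0.835254, PV = 9.187799
  t = 6.0000: CF_t = 11.000000, DF = 0.821696, PV = 9.038661
  t = 6.5000: CF_t = 11.000000, DF = 0.808359, PV = 8.891944
  t = 7.0000: CF_t = 1011.000000, DF = 0.795237, PV = 803.984718
Price P = sum_t PV_t = 931.745703


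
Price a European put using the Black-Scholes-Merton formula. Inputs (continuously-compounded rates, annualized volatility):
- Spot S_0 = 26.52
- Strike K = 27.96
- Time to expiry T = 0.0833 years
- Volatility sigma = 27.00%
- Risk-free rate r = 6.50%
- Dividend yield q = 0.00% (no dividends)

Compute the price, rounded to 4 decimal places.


Answer: Price = 1.6406

Derivation:
d1 = (ln(S/K) + (r - q + 0.5*sigma^2) * T) / (sigma * sqrt(T)) = -0.57008662
d2 = d1 - sigma * sqrt(T) = -0.64801332
exp(-rT) = 0.99460013; exp(-qT) = 1.00000000
P = K * exp(-rT) * N(-d2) - S_0 * exp(-qT) * N(-d1)
N(-d1) = 0.71569053; N(-d2) = 0.74151183
P = 27.9600 * 0.99460013 * 0.74151183 - 26.5200 * 1.00000000 * 0.71569053 = 1.6406


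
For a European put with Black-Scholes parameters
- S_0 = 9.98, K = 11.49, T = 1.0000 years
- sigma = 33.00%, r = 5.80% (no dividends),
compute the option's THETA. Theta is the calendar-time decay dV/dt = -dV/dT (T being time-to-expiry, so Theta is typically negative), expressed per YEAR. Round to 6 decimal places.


Answer: Theta = -0.238591

Derivation:
d1 = -0.0861939441; d2 = -0.4161939441
phi(d1) = 0.3974630794; exp(-qT) = 1.0000000000; exp(-rT) = 0.9436499474
Theta = -S*exp(-qT)*phi(d1)*sigma/(2*sqrt(T)) + r*K*exp(-rT)*N(-d2) - q*S*exp(-qT)*N(-d1)
N(-d1) = 0.5343438776; N(-d2) = 0.6613659546; sqrt(T) = 1.0000000000
Term 1 = -9.9800 * 1.0000000000 * 0.3974630794 * 0.3300 / (2 * 1.0000000000) = -0.6545024528
Term 2 = 0.0580 * 11.4900 * 0.9436499474 * 0.6613659546 = 0.4159113547
Term 3 = 0 (no dividend yield, q = 0)
Theta = -0.6545024528 + (0.4159113547) + (0.0000000000) = -0.238591


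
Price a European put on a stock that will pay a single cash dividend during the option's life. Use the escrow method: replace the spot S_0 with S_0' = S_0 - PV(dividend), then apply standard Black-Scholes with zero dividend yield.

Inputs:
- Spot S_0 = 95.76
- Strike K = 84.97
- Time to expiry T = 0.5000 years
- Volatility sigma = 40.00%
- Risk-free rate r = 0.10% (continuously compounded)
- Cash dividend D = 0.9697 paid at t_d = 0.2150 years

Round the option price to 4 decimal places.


PV(D) = D * exp(-r * t_d) = 0.9697 * 0.99978502 = 0.96949154
S_0' = S_0 - PV(D) = 95.7600 - 0.96949154 = 94.79050846
d1 = (ln(S_0'/K) + (r + sigma^2/2)*T) / (sigma*sqrt(T)) = 0.52987411
d2 = d1 - sigma*sqrt(T) = 0.24703139
exp(-rT) = 0.99950012
N(-d1) = 0.29809961; N(-d2) = 0.40244196
P = K * exp(-rT) * N(-d2) - S_0' * N(-d1) = 84.9700 * 0.99950012 * 0.40244196 - 94.79050846 * 0.29809961 = 5.9214

Answer: Price = 5.9214


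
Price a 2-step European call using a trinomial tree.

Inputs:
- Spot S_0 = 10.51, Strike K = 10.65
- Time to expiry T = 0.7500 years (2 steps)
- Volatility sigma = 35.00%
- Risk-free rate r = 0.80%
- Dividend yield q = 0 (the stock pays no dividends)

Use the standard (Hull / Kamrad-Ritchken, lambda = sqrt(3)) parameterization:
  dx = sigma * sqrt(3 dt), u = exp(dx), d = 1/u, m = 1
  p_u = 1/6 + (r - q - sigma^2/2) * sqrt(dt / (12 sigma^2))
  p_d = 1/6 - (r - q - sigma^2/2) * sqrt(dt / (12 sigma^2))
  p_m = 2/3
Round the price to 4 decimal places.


dt = T/N = 0.375000; dx = sigma*sqrt(3*dt) = 0.371231
u = exp(dx) = 1.449518; d = 1/u = 0.689885
p_u = 0.139771, p_m = 0.666667, p_d = 0.193562
Discount per step: exp(-r*dt) = 0.997004
Stock lattice S(k, j) with j the centered position index:
  k=0: S(0,+0) = 10.5100
  k=1: S(1,-1) = 7.2507; S(1,+0) = 10.5100; S(1,+1) = 15.2344
  k=2: S(2,-2) = 5.0021; S(2,-1) = 7.2507; S(2,+0) = 10.5100; S(2,+1) = 15.2344; S(2,+2) = 22.0826
Terminal payoffs V(N, j) = max(S_T - K, 0):
  V(2,-2) = 0.000000; V(2,-1) = 0.000000; V(2,+0) = 0.000000; V(2,+1) = 4.584434; V(2,+2) = 11.432585
Backward induction: V(k, j) = exp(-r*dt) * [p_u * V(k+1, j+1) + p_m * V(k+1, j) + p_d * V(k+1, j-1)]
  V(1,-1) = exp(-r*dt) * [p_u*0.000000 + p_m*0.000000 + p_d*0.000000] = 0.000000
  V(1,+0) = exp(-r*dt) * [p_u*4.584434 + p_m*0.000000 + p_d*0.000000] = 0.638853
  V(1,+1) = exp(-r*dt) * [p_u*11.432585 + p_m*4.584434 + p_d*0.000000] = 4.640295
  V(0,+0) = exp(-r*dt) * [p_u*4.640295 + p_m*0.638853 + p_d*0.000000] = 1.071264

Answer: Price = V(0,0) = 1.0713


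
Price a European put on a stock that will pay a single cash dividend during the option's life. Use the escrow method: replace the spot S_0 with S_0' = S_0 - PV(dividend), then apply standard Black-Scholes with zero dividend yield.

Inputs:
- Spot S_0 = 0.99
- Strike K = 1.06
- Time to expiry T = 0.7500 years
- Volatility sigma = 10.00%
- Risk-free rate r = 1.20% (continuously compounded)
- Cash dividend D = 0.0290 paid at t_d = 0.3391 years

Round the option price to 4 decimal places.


Answer: Price = 0.0963

Derivation:
PV(D) = D * exp(-r * t_d) = 0.0290 * 0.99593907 = 0.02888223
S_0' = S_0 - PV(D) = 0.9900 - 0.02888223 = 0.96111777
d1 = (ln(S_0'/K) + (r + sigma^2/2)*T) / (sigma*sqrt(T)) = -0.98354204
d2 = d1 - sigma*sqrt(T) = -1.07014458
exp(-rT) = 0.99104038
N(-d1) = 0.83732963; N(-d2) = 0.85772288
P = K * exp(-rT) * N(-d2) - S_0' * N(-d1) = 1.0600 * 0.99104038 * 0.85772288 - 0.96111777 * 0.83732963 = 0.0963


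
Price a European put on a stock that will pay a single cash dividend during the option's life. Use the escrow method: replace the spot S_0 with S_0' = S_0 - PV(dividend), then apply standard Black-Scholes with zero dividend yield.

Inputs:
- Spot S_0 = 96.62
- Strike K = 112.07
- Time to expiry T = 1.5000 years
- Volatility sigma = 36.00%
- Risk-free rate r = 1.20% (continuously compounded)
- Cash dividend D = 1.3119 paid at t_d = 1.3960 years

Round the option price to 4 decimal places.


PV(D) = D * exp(-r * t_d) = 1.3119 * 0.98338753 = 1.29010611
S_0' = S_0 - PV(D) = 96.6200 - 1.29010611 = 95.32989389
d1 = (ln(S_0'/K) + (r + sigma^2/2)*T) / (sigma*sqrt(T)) = -0.10564611
d2 = d1 - sigma*sqrt(T) = -0.54655427
exp(-rT) = 0.98216103
N(-d1) = 0.54206843; N(-d2) = 0.70765750
P = K * exp(-rT) * N(-d2) - S_0' * N(-d1) = 112.0700 * 0.98216103 * 0.70765750 - 95.32989389 * 0.54206843 = 26.2171

Answer: Price = 26.2171


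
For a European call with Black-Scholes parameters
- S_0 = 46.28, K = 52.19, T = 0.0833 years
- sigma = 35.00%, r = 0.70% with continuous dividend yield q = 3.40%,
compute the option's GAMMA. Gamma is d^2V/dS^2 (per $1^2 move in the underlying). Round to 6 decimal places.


d1 = -1.1614781452; d2 = -1.2624942331
phi(d1) = 0.2032224120; exp(-qT) = 0.9971718069; exp(-rT) = 0.9994170700
Gamma = exp(-qT) * phi(d1) / (S * sigma * sqrt(T)) = 0.9971718069 * 0.2032224120 / (46.2800 * 0.3500 * 0.2886173938) = 0.043347

Answer: Gamma = 0.043347


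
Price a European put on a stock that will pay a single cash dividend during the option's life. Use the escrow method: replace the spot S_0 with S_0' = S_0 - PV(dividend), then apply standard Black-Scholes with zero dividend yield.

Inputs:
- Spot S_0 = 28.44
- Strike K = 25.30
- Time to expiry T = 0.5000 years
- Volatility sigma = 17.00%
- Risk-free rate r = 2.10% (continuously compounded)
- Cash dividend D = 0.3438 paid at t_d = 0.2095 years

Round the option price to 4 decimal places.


PV(D) = D * exp(-r * t_d) = 0.3438 * 0.99561016 = 0.34229077
S_0' = S_0 - PV(D) = 28.4400 - 0.34229077 = 28.09770923
d1 = (ln(S_0'/K) + (r + sigma^2/2)*T) / (sigma*sqrt(T)) = 1.01996955
d2 = d1 - sigma*sqrt(T) = 0.89976139
exp(-rT) = 0.98955493
N(-d1) = 0.15387145; N(-d2) = 0.18412362
P = K * exp(-rT) * N(-d2) - S_0' * N(-d1) = 25.3000 * 0.98955493 * 0.18412362 - 28.09770923 * 0.15387145 = 0.2862

Answer: Price = 0.2862


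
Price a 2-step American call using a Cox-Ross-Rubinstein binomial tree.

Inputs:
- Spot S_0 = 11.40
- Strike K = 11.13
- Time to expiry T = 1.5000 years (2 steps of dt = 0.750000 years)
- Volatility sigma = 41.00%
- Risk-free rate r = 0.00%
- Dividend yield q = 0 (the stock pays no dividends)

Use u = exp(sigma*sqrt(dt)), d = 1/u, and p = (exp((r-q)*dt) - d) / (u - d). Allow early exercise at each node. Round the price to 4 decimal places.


Answer: Price = V(0,0) = 2.1796

Derivation:
dt = T/N = 0.750000
u = exp(sigma*sqrt(dt)) = 1.426281; d = 1/u = 0.701124
p = (exp((r-q)*dt) - d) / (u - d) = 0.412153
Discount per step: exp(-r*dt) = 1.000000
Stock lattice S(k, i) with i counting down-moves:
  k=0: S(0,0) = 11.4000
  k=1: S(1,0) = 16.2596; S(1,1) = 7.9928
  k=2: S(2,0) = 23.1908; S(2,1) = 11.4000; S(2,2) = 5.6040
Terminal payoffs V(N, i) = max(S_T - K, 0):
  V(2,0) = 12.060766; V(2,1) = 0.270000; V(2,2) = 0.000000
Backward induction: V(k, i) = exp(-r*dt) * [p * V(k+1, i) + (1-p) * V(k+1, i+1)]; then take max(V_cont, immediate exercise) for American.
  V(1,0) = exp(-r*dt) * [p*12.060766 + (1-p)*0.270000] = 5.129604; exercise = 5.129604; V(1,0) = max -> 5.129604
  V(1,1) = exp(-r*dt) * [p*0.270000 + (1-p)*0.000000] = 0.111281; exercise = 0.000000; V(1,1) = max -> 0.111281
  V(0,0) = exp(-r*dt) * [p*5.129604 + (1-p)*0.111281] = 2.179600; exercise = 0.270000; V(0,0) = max -> 2.179600


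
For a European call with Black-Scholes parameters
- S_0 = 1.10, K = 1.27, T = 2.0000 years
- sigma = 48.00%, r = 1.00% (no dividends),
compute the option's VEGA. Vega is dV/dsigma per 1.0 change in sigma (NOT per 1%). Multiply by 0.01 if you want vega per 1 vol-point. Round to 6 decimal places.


d1 = 0.1571740444; d2 = -0.5216484655
phi(d1) = 0.3940449171; exp(-qT) = 1.0000000000; exp(-rT) = 0.9801986733
Vega = S * exp(-qT) * phi(d1) * sqrt(T) = 1.1000 * 1.0000000000 * 0.3940449171 * 1.4142135624 = 0.612990

Answer: Vega = 0.612990


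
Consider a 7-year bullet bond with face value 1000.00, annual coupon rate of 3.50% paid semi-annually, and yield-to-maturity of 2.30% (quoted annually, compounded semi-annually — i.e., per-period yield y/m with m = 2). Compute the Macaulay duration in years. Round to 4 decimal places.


Coupon per period c = face * coupon_rate / m = 17.500000
Periods per year m = 2; per-period yield y/m = 0.011500
Number of cashflows N = 14
Cashflows (t years, CF_t, discount factor 1/(1+y/m)^(m*t), PV):
  t = 0.5000: CF_t = 17.500000, DF = 0.988631, PV = 17.301038
  t = 1.0000: CF_t = 17.500000, DF = 0.977391, PV = 17.104338
  t = 1.5000: CF_t = 17.500000, DF = 0.966279, PV = 16.909875
  t = 2.0000: CF_t = 17.500000, DF = 0.955293, PV = 16.717622
  t = 2.5000: CF_t = 17.500000, DF = 0.944432, PV = 16.527555
  t = 3.0000: CF_t = 17.500000, DF = 0.933694, PV = 16.339649
  t = 3.5000: CF_t = 17.500000, DF = 0.923079, PV = 16.153880
  t = 4.0000: CF_t = 17.500000, DF = 0.912584, PV = 15.970222
  t = 4.5000: CF_t = 17.500000, DF = 0.902209, PV = 15.788652
  t = 5.0000: CF_t = 17.500000, DF = 0.891951, PV = 15.609147
  t = 5.5000: CF_t = 17.500000, DF = 0.881810, PV = 15.431683
  t = 6.0000: CF_t = 17.500000, DF = 0.871785, PV = 15.256236
  t = 6.5000: CF_t = 17.500000, DF = 0.861873, PV = 15.082784
  t = 7.0000: CF_t = 1017.500000, DF = 0.852075, PV = 866.985828
Price P = sum_t PV_t = 1077.178509
Macaulay numerator sum_t t * PV_t:
  t * PV_t at t = 0.5000: 8.650519
  t * PV_t at t = 1.0000: 17.104338
  t * PV_t at t = 1.5000: 25.364812
  t * PV_t at t = 2.0000: 33.435244
  t * PV_t at t = 2.5000: 41.318888
  t * PV_t at t = 3.0000: 49.018947
  t * PV_t at t = 3.5000: 56.538578
  t * PV_t at t = 4.0000: 63.880888
  t * PV_t at t = 4.5000: 71.048936
  t * PV_t at t = 5.0000: 78.045736
  t * PV_t at t = 5.5000: 84.874256
  t * PV_t at t = 6.0000: 91.537417
  t * PV_t at t = 6.5000: 98.038097
  t * PV_t at t = 7.0000: 6068.900796
Macaulay duration D = (sum_t t * PV_t) / P = 6787.757452 / 1077.178509 = 6.301423

Answer: Macaulay duration = 6.3014 years


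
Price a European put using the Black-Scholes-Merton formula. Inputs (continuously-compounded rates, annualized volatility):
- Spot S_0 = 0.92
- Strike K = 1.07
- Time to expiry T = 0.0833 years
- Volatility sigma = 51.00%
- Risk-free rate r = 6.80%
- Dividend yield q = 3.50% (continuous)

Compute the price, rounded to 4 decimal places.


d1 = (ln(S/K) + (r - q + 0.5*sigma^2) * T) / (sigma * sqrt(T)) = -0.93385178
d2 = d1 - sigma * sqrt(T) = -1.08104665
exp(-rT) = 0.99435161; exp(-qT) = 0.99708875
P = K * exp(-rT) * N(-d2) - S_0 * exp(-qT) * N(-d1)
N(-d1) = 0.82480982; N(-d2) = 0.86016182
P = 1.0700 * 0.99435161 * 0.86016182 - 0.9200 * 0.99708875 * 0.82480982 = 0.1586

Answer: Price = 0.1586


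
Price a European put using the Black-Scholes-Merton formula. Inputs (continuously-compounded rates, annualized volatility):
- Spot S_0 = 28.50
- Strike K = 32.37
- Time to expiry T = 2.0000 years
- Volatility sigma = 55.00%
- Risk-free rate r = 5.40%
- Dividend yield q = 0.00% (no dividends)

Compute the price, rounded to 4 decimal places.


Answer: Price = 8.9905

Derivation:
d1 = (ln(S/K) + (r - q + 0.5*sigma^2) * T) / (sigma * sqrt(T)) = 0.36405974
d2 = d1 - sigma * sqrt(T) = -0.41375772
exp(-rT) = 0.89762760; exp(-qT) = 1.00000000
P = K * exp(-rT) * N(-d2) - S_0 * exp(-qT) * N(-d1)
N(-d1) = 0.35790670; N(-d2) = 0.66047423
P = 32.3700 * 0.89762760 * 0.66047423 - 28.5000 * 1.00000000 * 0.35790670 = 8.9905


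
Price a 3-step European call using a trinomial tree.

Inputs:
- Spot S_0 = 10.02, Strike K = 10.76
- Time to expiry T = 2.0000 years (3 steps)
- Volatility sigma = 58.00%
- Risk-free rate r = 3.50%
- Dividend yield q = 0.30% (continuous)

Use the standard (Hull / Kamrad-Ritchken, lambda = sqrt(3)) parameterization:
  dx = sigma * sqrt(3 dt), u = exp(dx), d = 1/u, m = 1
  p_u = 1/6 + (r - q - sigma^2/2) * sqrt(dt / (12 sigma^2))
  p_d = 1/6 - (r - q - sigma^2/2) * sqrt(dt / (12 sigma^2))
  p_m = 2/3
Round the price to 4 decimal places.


Answer: Price = V(0,0) = 2.8351

Derivation:
dt = T/N = 0.666667; dx = sigma*sqrt(3*dt) = 0.820244
u = exp(dx) = 2.271054; d = 1/u = 0.440324
p_u = 0.111317, p_m = 0.666667, p_d = 0.222016
Discount per step: exp(-r*dt) = 0.976937
Stock lattice S(k, j) with j the centered position index:
  k=0: S(0,+0) = 10.0200
  k=1: S(1,-1) = 4.4120; S(1,+0) = 10.0200; S(1,+1) = 22.7560
  k=2: S(2,-2) = 1.9427; S(2,-1) = 4.4120; S(2,+0) = 10.0200; S(2,+1) = 22.7560; S(2,+2) = 51.6800
  k=3: S(3,-3) = 0.8554; S(3,-2) = 1.9427; S(3,-1) = 4.4120; S(3,+0) = 10.0200; S(3,+1) = 22.7560; S(3,+2) = 51.6800; S(3,+3) = 117.3680
Terminal payoffs V(N, j) = max(S_T - K, 0):
  V(3,-3) = 0.000000; V(3,-2) = 0.000000; V(3,-1) = 0.000000; V(3,+0) = 0.000000; V(3,+1) = 11.995957; V(3,+2) = 40.919998; V(3,+3) = 106.608047
Backward induction: V(k, j) = exp(-r*dt) * [p_u * V(k+1, j+1) + p_m * V(k+1, j) + p_d * V(k+1, j-1)]
  V(2,-2) = exp(-r*dt) * [p_u*0.000000 + p_m*0.000000 + p_d*0.000000] = 0.000000
  V(2,-1) = exp(-r*dt) * [p_u*0.000000 + p_m*0.000000 + p_d*0.000000] = 0.000000
  V(2,+0) = exp(-r*dt) * [p_u*11.995957 + p_m*0.000000 + p_d*0.000000] = 1.304560
  V(2,+1) = exp(-r*dt) * [p_u*40.919998 + p_m*11.995957 + p_d*0.000000] = 12.262909
  V(2,+2) = exp(-r*dt) * [p_u*106.608047 + p_m*40.919998 + p_d*11.995957] = 40.846324
  V(1,-1) = exp(-r*dt) * [p_u*1.304560 + p_m*0.000000 + p_d*0.000000] = 0.141871
  V(1,+0) = exp(-r*dt) * [p_u*12.262909 + p_m*1.304560 + p_d*0.000000] = 2.183239
  V(1,+1) = exp(-r*dt) * [p_u*40.846324 + p_m*12.262909 + p_d*1.304560] = 12.711713
  V(0,+0) = exp(-r*dt) * [p_u*12.711713 + p_m*2.183239 + p_d*0.141871] = 2.835093
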